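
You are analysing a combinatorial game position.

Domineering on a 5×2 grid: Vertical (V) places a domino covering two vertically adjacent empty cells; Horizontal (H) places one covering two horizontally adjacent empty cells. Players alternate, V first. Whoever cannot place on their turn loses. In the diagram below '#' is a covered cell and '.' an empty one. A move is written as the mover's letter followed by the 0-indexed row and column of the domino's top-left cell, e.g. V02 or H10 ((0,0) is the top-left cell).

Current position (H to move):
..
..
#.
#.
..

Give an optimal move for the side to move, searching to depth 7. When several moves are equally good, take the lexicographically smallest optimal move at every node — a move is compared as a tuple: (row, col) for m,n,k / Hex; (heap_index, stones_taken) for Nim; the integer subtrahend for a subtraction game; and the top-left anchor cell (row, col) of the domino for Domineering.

ply 1, H at ../../#./#./.. | H00=+1→##/../#./#./..*; H10=+1→../##/#./#./..; H40=-1→../../#./#./##
ply 2, V at ##/../#./#./.. | V11=-1→##/.#/##/#./..*; V21=-1→##/../##/##/..; V31=-1→##/../#./##/.#
ply 3, H at ##/.#/##/#./.. | H40=+1→##/.#/##/#./##*
ply 4: ##/.#/##/#./## is terminal -1 (V); from ../../#./#./.. depth 7

H's best at [../../#./#./..]: H00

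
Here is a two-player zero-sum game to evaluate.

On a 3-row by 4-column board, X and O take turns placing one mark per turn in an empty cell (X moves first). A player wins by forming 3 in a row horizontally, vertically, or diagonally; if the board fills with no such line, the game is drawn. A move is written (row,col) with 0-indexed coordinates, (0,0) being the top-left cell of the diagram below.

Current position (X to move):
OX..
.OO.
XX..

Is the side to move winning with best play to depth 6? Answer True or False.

[OX../.OO./XX..] X move#1: (0,2):-1/OXX./.OO./XX.., (0,3):-1/OX.X/.OO./XX.., (1,0):-1/OX../XOO./XX.., (1,3):-1/OX../.OOX/XX.., (2,2):+1/OX../.OO./XXX.*, (2,3):-1/OX../.OO./XX.X
[OX../.OO./XXX.] end (terminal -1, O#2); searched OX../.OO./XX.. to 6

X winning at [OX../.OO./XX..]: True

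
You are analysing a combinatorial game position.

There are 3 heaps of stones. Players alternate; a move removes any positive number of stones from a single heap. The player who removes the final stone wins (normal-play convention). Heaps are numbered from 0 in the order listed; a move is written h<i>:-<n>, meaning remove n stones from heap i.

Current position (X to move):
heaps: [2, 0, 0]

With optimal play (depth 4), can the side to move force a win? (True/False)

X winning at [(2,0,0)]: True

ply 1, X at (2,0,0) | h0:-1=-1→(1,0,0); h0:-2=+1→(0,0,0)*
ply 2: (0,0,0) is terminal -1 (O); from (2,0,0) depth 4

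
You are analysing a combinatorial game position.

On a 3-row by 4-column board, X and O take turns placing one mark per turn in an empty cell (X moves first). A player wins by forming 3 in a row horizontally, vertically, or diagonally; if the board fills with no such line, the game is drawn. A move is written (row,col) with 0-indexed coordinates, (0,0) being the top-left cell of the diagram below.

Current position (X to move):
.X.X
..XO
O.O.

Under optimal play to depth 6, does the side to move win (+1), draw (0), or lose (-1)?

value(.X.X/..XO/O.O., X) = +1

ply 1, X at .X.X/..XO/O.O. | (0,0)=-1→XX.X/..XO/O.O.; (0,2)=+1→.XXX/..XO/O.O.*; (1,0)=-1→.X.X/X.XO/O.O.; (1,1)=-1→.X.X/.XXO/O.O.; (2,1)=+1→.X.X/..XO/OXO.; (2,3)=+1→.X.X/..XO/O.OX
ply 2: .XXX/..XO/O.O. is terminal -1 (O); from .X.X/..XO/O.O. depth 6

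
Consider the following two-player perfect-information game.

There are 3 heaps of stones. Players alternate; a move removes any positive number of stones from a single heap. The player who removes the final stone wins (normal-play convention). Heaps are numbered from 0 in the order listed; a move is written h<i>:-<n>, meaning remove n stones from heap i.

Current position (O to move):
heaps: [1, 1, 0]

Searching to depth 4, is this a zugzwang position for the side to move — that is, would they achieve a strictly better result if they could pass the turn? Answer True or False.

[(1,1,0)] O move#1: h0:-1:-1/(0,1,0)*, h1:-1:-1/(1,0,0)
[(0,1,0)] X move#2: h1:-1:+1/(0,0,0)*
[(0,0,0)] end (terminal -1, O#3); searched (1,1,0) to 4
suppose O passes — search the same position with X to move:
pass> [(1,1,0)] X move#1: h0:-1:-1/(0,1,0)*, h1:-1:-1/(1,0,0)
pass> [(0,1,0)] O move#2: h1:-1:+1/(0,0,0)*
pass> [(0,0,0)] end (terminal -1, X#3); searched (1,1,0) to 4
for O: play -1, pass +1

zugzwang((1,1,0), O) = True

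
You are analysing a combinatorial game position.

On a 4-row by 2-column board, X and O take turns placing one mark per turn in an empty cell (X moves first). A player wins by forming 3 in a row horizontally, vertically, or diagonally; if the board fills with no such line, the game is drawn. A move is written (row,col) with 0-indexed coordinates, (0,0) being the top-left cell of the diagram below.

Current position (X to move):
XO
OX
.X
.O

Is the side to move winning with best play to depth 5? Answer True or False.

ply 1, X at XO/OX/.X/.O | (2,0)=+0→XO/OX/XX/.O*; (3,0)=+0→XO/OX/.X/XO
ply 2, O at XO/OX/XX/.O | (3,0)=+0→XO/OX/XX/OO*
ply 3: XO/OX/XX/OO is terminal +0 (X); from XO/OX/.X/.O depth 5

X winning at [XO/OX/.X/.O]: False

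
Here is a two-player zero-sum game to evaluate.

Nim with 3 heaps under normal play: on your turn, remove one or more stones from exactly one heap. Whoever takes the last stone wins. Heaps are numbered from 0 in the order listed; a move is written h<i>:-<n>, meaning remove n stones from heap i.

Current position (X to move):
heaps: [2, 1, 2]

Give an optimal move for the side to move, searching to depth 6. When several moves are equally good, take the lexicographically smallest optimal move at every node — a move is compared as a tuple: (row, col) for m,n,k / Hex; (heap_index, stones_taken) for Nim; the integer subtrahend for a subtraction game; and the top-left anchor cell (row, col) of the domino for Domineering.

X's best at [(2,1,2)]: h1:-1

p1 X@[(2,1,2)]: h0:-1[(1,1,2)]-1 h0:-2[(0,1,2)]-1 h1:-1[(2,0,2)]+1* h2:-1[(2,1,1)]-1 h2:-2[(2,1,0)]-1
p2 O@[(2,0,2)]: h0:-1[(1,0,2)]-1* h0:-2[(0,0,2)]-1 h2:-1[(2,0,1)]-1 h2:-2[(2,0,0)]-1
p3 X@[(1,0,2)]: h0:-1[(0,0,2)]-1 h2:-1[(1,0,1)]+1* h2:-2[(1,0,0)]-1
p4 O@[(1,0,1)]: h0:-1[(0,0,1)]-1* h2:-1[(1,0,0)]-1
p5 X@[(0,0,1)]: h2:-1[(0,0,0)]+1*
p6 O@[(0,0,0)] terminal -1; root [(2,1,2)] d6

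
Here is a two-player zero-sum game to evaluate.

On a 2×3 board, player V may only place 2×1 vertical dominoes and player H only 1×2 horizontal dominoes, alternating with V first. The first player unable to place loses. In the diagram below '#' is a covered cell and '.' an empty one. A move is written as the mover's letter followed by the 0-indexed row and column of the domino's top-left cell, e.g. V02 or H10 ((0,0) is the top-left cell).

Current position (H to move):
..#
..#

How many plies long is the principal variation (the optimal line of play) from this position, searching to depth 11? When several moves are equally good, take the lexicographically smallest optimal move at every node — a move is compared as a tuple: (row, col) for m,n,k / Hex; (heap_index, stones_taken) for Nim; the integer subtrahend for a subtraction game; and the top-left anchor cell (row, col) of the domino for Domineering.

p1 H@[..#/..#]: H00[###/..#]+1* H10[..#/###]+1
p2 V@[###/..#] terminal -1; root [..#/..#] d11

PV length from [..#/..#]: 1 ply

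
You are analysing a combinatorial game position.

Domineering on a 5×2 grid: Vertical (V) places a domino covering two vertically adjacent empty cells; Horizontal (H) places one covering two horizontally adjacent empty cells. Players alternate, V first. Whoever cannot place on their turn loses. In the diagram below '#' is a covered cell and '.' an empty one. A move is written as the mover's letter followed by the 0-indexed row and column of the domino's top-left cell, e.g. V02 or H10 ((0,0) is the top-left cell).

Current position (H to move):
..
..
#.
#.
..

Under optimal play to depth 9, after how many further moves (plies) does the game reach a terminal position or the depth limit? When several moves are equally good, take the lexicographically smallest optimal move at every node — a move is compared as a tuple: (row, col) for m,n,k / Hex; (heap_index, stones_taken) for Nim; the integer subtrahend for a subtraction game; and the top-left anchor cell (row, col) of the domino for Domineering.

ply 1, H at ../../#./#./.. | H00=+1→##/../#./#./..*; H10=+1→../##/#./#./..; H40=-1→../../#./#./##
ply 2, V at ##/../#./#./.. | V11=-1→##/.#/##/#./..*; V21=-1→##/../##/##/..; V31=-1→##/../#./##/.#
ply 3, H at ##/.#/##/#./.. | H40=+1→##/.#/##/#./##*
ply 4: ##/.#/##/#./## is terminal -1 (V); from ../../#./#./.. depth 9

PV length from [../../#./#./..]: 3 plies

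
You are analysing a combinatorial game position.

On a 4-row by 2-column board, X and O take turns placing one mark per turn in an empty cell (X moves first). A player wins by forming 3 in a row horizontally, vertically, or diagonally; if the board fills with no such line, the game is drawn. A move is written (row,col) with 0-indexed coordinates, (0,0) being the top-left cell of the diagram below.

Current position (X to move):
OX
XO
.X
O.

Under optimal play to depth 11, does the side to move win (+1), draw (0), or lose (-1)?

p1 X@[OX/XO/.X/O.]: (2,0)[OX/XO/XX/O.]+0* (3,1)[OX/XO/.X/OX]+0
p2 O@[OX/XO/XX/O.]: (3,1)[OX/XO/XX/OO]+0*
p3 X@[OX/XO/XX/OO] terminal +0; root [OX/XO/.X/O.] d11

value(OX/XO/.X/O., X) = 0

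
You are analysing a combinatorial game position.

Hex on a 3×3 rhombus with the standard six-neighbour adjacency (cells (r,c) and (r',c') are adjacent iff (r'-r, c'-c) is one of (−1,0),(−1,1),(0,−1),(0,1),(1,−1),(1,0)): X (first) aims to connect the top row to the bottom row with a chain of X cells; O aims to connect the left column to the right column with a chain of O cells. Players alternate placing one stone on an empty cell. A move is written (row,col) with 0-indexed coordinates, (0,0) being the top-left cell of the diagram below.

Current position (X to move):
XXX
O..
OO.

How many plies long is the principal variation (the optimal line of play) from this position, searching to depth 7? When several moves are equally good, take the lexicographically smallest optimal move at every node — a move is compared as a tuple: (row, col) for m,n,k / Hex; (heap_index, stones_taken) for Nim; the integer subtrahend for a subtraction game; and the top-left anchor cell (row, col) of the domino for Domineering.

[XXX/O../OO.] X move#1: (1,1):-1/XXX/OX./OO.*, (1,2):-1/XXX/O.X/OO., (2,2):-1/XXX/O../OOX
[XXX/OX./OO.] O move#2: (1,2):+1/XXX/OXO/OO.*, (2,2):+1/XXX/OX./OOO
[XXX/OXO/OO.] end (terminal -1, X#3); searched XXX/O../OO. to 7

PV length from [XXX/O../OO.]: 2 plies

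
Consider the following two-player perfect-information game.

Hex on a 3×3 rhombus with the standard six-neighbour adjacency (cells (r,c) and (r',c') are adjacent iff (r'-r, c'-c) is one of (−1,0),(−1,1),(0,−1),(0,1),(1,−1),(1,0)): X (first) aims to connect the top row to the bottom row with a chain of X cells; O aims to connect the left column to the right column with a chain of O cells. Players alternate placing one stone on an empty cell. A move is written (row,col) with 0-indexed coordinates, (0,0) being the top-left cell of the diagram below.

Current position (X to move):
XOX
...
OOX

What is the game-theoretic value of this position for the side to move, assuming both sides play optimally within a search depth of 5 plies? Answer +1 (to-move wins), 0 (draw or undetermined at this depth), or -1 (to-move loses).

p1 X@[XOX/.../OOX]: (1,0)[XOX/X../OOX]-1 (1,1)[XOX/.X./OOX]-1 (1,2)[XOX/..X/OOX]+1*
p2 O@[XOX/..X/OOX] terminal -1; root [XOX/.../OOX] d5

value(XOX/.../OOX, X) = +1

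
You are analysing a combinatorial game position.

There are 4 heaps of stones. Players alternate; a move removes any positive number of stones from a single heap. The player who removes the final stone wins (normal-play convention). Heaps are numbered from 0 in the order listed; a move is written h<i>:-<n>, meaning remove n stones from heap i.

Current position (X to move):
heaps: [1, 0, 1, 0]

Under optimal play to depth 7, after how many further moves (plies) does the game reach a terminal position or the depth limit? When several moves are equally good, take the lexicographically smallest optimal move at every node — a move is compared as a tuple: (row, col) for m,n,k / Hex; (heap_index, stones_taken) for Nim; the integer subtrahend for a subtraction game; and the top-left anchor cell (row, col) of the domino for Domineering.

PV length from [(1,0,1,0)]: 2 plies

ply 1, X at (1,0,1,0) | h0:-1=-1→(0,0,1,0)*; h2:-1=-1→(1,0,0,0)
ply 2, O at (0,0,1,0) | h2:-1=+1→(0,0,0,0)*
ply 3: (0,0,0,0) is terminal -1 (X); from (1,0,1,0) depth 7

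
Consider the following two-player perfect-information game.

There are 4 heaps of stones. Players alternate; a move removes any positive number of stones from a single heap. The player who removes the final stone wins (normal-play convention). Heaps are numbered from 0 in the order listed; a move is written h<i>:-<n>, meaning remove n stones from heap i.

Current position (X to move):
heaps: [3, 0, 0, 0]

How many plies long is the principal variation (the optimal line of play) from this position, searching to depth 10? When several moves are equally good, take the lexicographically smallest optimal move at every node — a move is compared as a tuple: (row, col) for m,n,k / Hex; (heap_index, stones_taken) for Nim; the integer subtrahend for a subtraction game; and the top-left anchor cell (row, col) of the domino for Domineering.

PV length from [(3,0,0,0)]: 1 ply

ply 1, X at (3,0,0,0) | h0:-1=-1→(2,0,0,0); h0:-2=-1→(1,0,0,0); h0:-3=+1→(0,0,0,0)*
ply 2: (0,0,0,0) is terminal -1 (O); from (3,0,0,0) depth 10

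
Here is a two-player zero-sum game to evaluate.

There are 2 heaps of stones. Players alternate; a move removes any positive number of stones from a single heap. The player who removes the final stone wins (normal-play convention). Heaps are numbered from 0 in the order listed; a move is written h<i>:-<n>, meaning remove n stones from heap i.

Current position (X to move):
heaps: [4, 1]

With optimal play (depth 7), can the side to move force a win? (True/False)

p1 X@[(4,1)]: h0:-1[(3,1)]-1 h0:-2[(2,1)]-1 h0:-3[(1,1)]+1* h0:-4[(0,1)]-1 h1:-1[(4,0)]-1
p2 O@[(1,1)]: h0:-1[(0,1)]-1* h1:-1[(1,0)]-1
p3 X@[(0,1)]: h1:-1[(0,0)]+1*
p4 O@[(0,0)] terminal -1; root [(4,1)] d7

X winning at [(4,1)]: True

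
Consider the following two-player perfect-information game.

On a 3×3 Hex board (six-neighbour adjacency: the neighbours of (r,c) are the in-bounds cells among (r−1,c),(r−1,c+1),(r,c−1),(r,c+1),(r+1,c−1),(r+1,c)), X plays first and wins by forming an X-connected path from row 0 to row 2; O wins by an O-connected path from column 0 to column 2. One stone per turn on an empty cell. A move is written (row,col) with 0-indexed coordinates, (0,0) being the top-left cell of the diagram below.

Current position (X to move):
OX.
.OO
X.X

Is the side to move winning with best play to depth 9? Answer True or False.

X winning at [OX./.OO/X.X]: True

p1 X@[OX./.OO/X.X]: (0,2)[OXX/.OO/X.X]-1 (1,0)[OX./XOO/X.X]+1* (2,1)[OX./.OO/XXX]-1
p2 O@[OX./XOO/X.X] terminal -1; root [OX./.OO/X.X] d9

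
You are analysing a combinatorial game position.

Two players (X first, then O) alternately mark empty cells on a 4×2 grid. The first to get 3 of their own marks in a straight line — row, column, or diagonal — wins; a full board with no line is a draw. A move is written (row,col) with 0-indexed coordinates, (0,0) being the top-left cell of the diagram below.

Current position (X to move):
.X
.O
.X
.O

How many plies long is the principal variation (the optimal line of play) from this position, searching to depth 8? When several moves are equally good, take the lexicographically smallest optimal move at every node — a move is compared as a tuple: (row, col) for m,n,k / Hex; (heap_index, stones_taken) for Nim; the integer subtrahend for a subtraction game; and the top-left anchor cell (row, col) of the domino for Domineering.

[.X/.O/.X/.O] X move#1: (0,0):+0/XX/.O/.X/.O*, (1,0):+0/.X/XO/.X/.O, (2,0):+0/.X/.O/XX/.O, (3,0):+0/.X/.O/.X/XO
[XX/.O/.X/.O] O move#2: (1,0):+0/XX/OO/.X/.O*, (2,0):+0/XX/.O/OX/.O, (3,0):+0/XX/.O/.X/OO
[XX/OO/.X/.O] X move#3: (2,0):+0/XX/OO/XX/.O*, (3,0):+0/XX/OO/.X/XO
[XX/OO/XX/.O] O move#4: (3,0):+0/XX/OO/XX/OO*
[XX/OO/XX/OO] end (terminal +0, X#5); searched .X/.O/.X/.O to 8

PV length from [.X/.O/.X/.O]: 4 plies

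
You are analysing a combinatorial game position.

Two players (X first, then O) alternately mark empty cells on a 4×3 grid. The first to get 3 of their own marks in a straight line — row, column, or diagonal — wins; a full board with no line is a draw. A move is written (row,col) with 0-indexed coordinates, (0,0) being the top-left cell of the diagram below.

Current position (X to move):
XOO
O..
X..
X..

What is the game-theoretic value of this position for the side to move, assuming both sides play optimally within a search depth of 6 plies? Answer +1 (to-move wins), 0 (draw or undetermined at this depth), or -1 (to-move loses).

ply 1, X at XOO/O../X../X.. | (1,1)=+0→XOO/OX./X../X..; (1,2)=-1→XOO/O.X/X../X..; (2,1)=+1→XOO/O../XX./X..*; (2,2)=+1→XOO/O../X.X/X..; (3,1)=+1→XOO/O../X../XX.; (3,2)=+1→XOO/O../X../X.X
ply 2, O at XOO/O../XX./X.. | (1,1)=-1→XOO/OO./XX./X..*; (1,2)=-1→XOO/O.O/XX./X..; (2,2)=-1→XOO/O../XXO/X..; (3,1)=-1→XOO/O../XX./XO.; (3,2)=-1→XOO/O../XX./X.O
ply 3, X at XOO/OO./XX./X.. | (1,2)=+1→XOO/OOX/XX./X..*; (2,2)=+1→XOO/OO./XXX/X..; (3,1)=-1→XOO/OO./XX./XX.; (3,2)=-1→XOO/OO./XX./X.X
ply 4: XOO/OOX/XX./X.. is terminal -1 (O); from XOO/O../X../X.. depth 6

value(XOO/O../X../X.., X) = +1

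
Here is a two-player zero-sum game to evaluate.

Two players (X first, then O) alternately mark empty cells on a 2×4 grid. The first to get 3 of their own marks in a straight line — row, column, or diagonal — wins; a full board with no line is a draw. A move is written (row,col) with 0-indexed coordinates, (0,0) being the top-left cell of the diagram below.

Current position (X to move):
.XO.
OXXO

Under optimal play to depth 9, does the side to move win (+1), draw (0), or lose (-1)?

value(.XO./OXXO, X) = 0

p1 X@[.XO./OXXO]: (0,0)[XXO./OXXO]+0* (0,3)[.XOX/OXXO]+0
p2 O@[XXO./OXXO]: (0,3)[XXOO/OXXO]+0*
p3 X@[XXOO/OXXO] terminal +0; root [.XO./OXXO] d9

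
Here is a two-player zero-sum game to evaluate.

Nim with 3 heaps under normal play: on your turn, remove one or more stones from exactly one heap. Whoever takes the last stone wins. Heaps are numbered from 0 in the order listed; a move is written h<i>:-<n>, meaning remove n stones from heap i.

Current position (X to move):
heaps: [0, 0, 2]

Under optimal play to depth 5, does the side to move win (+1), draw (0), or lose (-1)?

[(0,0,2)] X move#1: h2:-1:-1/(0,0,1), h2:-2:+1/(0,0,0)*
[(0,0,0)] end (terminal -1, O#2); searched (0,0,2) to 5

value((0,0,2), X) = +1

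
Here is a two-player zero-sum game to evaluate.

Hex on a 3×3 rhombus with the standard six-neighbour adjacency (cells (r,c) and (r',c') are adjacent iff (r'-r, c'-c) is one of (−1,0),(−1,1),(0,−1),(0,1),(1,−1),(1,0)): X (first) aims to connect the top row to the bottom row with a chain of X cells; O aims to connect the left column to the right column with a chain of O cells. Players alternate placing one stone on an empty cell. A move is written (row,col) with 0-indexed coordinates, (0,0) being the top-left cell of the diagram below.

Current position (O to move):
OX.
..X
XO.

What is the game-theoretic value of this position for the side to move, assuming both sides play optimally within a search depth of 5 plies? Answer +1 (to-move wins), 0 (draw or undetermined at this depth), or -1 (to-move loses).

value(OX./..X/XO., O) = -1

ply 1, O at OX./..X/XO. | (0,2)=-1→OXO/..X/XO.*; (1,0)=-1→OX./O.X/XO.; (1,1)=-1→OX./.OX/XO.; (2,2)=-1→OX./..X/XOO
ply 2, X at OXO/..X/XO. | (1,0)=+1→OXO/X.X/XO.*; (1,1)=+1→OXO/.XX/XO.; (2,2)=+1→OXO/..X/XOX
ply 3: OXO/X.X/XO. is terminal -1 (O); from OX./..X/XO. depth 5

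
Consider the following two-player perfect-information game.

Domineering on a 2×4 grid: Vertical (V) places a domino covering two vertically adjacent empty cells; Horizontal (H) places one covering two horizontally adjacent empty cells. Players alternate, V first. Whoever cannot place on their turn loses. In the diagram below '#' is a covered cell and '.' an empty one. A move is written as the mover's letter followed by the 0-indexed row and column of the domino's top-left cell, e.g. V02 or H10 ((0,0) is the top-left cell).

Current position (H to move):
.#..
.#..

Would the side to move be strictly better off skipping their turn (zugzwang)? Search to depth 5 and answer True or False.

zugzwang(.#../.#.., H) = False

ply 1, H at .#../.#.. | H02=+1→.###/.#..*; H12=+1→.#../.###
ply 2, V at .###/.#.. | V00=-1→####/##..*
ply 3, H at ####/##.. | H12=+1→####/####*
ply 4: ####/#### is terminal -1 (V); from .#../.#.. depth 5
suppose H passes — search the same position with V to move:
pass> ply 1, V at .#../.#.. | V00=-1→##../##..; V02=+1→.##./.##.*; V03=+1→.#.#/.#.#
pass> ply 2: .##./.##. is terminal -1 (H); from .#../.#.. depth 5
for H: play +1, pass -1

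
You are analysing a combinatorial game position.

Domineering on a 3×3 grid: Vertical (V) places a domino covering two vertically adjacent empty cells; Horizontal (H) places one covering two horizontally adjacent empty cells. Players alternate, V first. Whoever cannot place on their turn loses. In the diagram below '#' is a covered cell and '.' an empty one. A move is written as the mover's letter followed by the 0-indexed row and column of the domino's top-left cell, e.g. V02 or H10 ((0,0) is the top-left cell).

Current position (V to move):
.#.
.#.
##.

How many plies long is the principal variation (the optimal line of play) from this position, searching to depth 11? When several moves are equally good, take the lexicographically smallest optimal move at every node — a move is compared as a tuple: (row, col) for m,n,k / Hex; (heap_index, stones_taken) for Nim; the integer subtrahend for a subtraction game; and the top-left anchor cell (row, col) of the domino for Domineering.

ply 1, V at .#./.#./##. | V00=+1→##./##./##.*; V02=+1→.##/.##/##.; V12=+1→.#./.##/###
ply 2: ##./##./##. is terminal -1 (H); from .#./.#./##. depth 11

PV length from [.#./.#./##.]: 1 ply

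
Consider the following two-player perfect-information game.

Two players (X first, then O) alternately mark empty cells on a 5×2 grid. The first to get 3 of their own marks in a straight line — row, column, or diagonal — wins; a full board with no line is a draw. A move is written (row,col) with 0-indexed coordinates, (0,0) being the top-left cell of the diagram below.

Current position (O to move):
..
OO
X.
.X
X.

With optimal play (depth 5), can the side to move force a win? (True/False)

O winning at [../OO/X./.X/X.]: False

[../OO/X./.X/X.] O move#1: (0,0):-1/O./OO/X./.X/X., (0,1):-1/.O/OO/X./.X/X., (2,1):-1/../OO/XO/.X/X., (3,0):+0/../OO/X./OX/X.*, (4,1):-1/../OO/X./.X/XO
[../OO/X./OX/X.] X move#2: (0,0):+0/X./OO/X./OX/X.*, (0,1):+0/.X/OO/X./OX/X., (2,1):+0/../OO/XX/OX/X., (4,1):+0/../OO/X./OX/XX
[X./OO/X./OX/X.] O move#3: (0,1):+0/XO/OO/X./OX/X.*, (2,1):+0/X./OO/XO/OX/X., (4,1):+0/X./OO/X./OX/XO
[XO/OO/X./OX/X.] X move#4: (2,1):+0/XO/OO/XX/OX/X.*, (4,1):-1/XO/OO/X./OX/XX
[XO/OO/XX/OX/X.] O move#5: (4,1):+0/XO/OO/XX/OX/XO*
[XO/OO/XX/OX/XO] end (terminal +0, X#6); searched ../OO/X./.X/X. to 5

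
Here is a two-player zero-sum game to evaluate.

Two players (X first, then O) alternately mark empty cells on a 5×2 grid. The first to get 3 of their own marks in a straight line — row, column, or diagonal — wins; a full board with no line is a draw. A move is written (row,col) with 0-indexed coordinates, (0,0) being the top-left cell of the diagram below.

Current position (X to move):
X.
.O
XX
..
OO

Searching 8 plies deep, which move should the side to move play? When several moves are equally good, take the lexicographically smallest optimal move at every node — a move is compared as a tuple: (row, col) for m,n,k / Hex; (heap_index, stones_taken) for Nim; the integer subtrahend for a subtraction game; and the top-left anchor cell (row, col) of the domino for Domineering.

X's best at [X./.O/XX/../OO]: (1,0)

[X./.O/XX/../OO] X move#1: (0,1):+0/XX/.O/XX/../OO, (1,0):+1/X./XO/XX/../OO*, (3,0):+0/X./.O/XX/X./OO, (3,1):+0/X./.O/XX/.X/OO
[X./XO/XX/../OO] end (terminal -1, O#2); searched X./.O/XX/../OO to 8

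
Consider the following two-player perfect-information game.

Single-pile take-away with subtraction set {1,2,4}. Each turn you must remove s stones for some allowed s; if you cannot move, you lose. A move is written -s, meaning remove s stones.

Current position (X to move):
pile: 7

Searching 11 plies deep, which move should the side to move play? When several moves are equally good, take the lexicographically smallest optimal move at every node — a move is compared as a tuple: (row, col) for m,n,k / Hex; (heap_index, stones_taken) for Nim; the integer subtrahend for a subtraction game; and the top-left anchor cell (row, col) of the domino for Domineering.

X's best at [7]: -1

ply 1, X at 7 | -1=+1→6*; -2=-1→5; -4=+1→3
ply 2, O at 6 | -1=-1→5*; -2=-1→4; -4=-1→2
ply 3, X at 5 | -1=-1→4; -2=+1→3*; -4=-1→1
ply 4, O at 3 | -1=-1→2*; -2=-1→1
ply 5, X at 2 | -1=-1→1; -2=+1→0*
ply 6: 0 is terminal -1 (O); from 7 depth 11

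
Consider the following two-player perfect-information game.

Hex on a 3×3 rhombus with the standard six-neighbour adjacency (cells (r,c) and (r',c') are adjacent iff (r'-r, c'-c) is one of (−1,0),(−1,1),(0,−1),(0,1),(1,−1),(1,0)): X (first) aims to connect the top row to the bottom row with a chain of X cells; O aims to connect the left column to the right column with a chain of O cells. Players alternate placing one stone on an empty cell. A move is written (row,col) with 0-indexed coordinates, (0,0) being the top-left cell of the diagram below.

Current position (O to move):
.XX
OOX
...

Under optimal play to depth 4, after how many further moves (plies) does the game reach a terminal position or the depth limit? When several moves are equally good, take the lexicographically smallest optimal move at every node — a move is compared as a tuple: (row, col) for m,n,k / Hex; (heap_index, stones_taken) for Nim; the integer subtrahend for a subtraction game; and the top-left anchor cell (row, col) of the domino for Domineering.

PV length from [.XX/OOX/...]: 4 plies

p1 O@[.XX/OOX/...]: (0,0)[OXX/OOX/...]-1* (2,0)[.XX/OOX/O..]-1 (2,1)[.XX/OOX/.O.]-1 (2,2)[.XX/OOX/..O]-1
p2 X@[OXX/OOX/...]: (2,0)[OXX/OOX/X..]+1* (2,1)[OXX/OOX/.X.]+1 (2,2)[OXX/OOX/..X]+1
p3 O@[OXX/OOX/X..]: (2,1)[OXX/OOX/XO.]-1* (2,2)[OXX/OOX/X.O]-1
p4 X@[OXX/OOX/XO.]: (2,2)[OXX/OOX/XOX]+1*
p5 O@[OXX/OOX/XOX] terminal -1; root [.XX/OOX/...] d4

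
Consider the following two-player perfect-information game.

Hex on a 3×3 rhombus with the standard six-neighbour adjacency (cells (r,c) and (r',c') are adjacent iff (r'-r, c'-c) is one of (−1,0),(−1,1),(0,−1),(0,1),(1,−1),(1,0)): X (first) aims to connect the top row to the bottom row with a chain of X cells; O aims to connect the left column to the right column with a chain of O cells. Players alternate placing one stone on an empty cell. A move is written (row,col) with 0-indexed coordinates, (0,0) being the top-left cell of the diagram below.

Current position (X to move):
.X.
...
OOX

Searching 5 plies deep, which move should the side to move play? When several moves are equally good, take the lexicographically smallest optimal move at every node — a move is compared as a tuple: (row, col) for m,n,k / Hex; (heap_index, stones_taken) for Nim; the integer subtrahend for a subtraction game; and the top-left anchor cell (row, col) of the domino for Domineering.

X's best at [.X./.../OOX]: (1,2)

[.X./.../OOX] X move#1: (0,0):-1/XX./.../OOX, (0,2):-1/.XX/.../OOX, (1,0):-1/.X./X../OOX, (1,1):-1/.X./.X./OOX, (1,2):+1/.X./..X/OOX*
[.X./..X/OOX] O move#2: (0,0):-1/OX./..X/OOX*, (0,2):-1/.XO/..X/OOX, (1,0):-1/.X./O.X/OOX, (1,1):-1/.X./.OX/OOX
[OX./..X/OOX] X move#3: (0,2):+1/OXX/..X/OOX*, (1,0):+1/OX./X.X/OOX, (1,1):+1/OX./.XX/OOX
[OXX/..X/OOX] end (terminal -1, O#4); searched .X./.../OOX to 5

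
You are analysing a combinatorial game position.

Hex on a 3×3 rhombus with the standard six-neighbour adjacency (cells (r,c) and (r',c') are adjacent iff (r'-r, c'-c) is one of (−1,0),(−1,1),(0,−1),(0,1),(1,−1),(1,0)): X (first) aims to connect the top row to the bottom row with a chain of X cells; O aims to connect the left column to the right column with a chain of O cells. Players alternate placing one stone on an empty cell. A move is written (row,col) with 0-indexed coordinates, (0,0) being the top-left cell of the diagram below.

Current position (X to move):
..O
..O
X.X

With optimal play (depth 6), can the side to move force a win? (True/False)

p1 X@[..O/..O/X.X]: (0,0)[X.O/..O/X.X]-1 (0,1)[.XO/..O/X.X]+1* (1,0)[..O/X.O/X.X]+1 (1,1)[..O/.XO/X.X]-1 (2,1)[..O/..O/XXX]-1
p2 O@[.XO/..O/X.X]: (0,0)[OXO/..O/X.X]-1* (1,0)[.XO/O.O/X.X]-1 (1,1)[.XO/.OO/X.X]-1 (2,1)[.XO/..O/XOX]-1
p3 X@[OXO/..O/X.X]: (1,0)[OXO/X.O/X.X]+1* (1,1)[OXO/.XO/X.X]+1 (2,1)[OXO/..O/XXX]+1
p4 O@[OXO/X.O/X.X] terminal -1; root [..O/..O/X.X] d6

X winning at [..O/..O/X.X]: True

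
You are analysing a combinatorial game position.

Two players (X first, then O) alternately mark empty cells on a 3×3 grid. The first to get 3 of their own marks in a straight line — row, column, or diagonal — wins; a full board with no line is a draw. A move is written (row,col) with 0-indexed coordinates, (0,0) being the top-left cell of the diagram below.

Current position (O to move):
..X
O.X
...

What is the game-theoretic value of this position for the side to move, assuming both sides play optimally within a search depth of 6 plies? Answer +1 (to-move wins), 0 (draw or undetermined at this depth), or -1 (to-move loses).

[..X/O.X/...] O move#1: (0,0):-1/O.X/O.X/..., (0,1):-1/.OX/O.X/..., (1,1):-1/..X/OOX/..., (2,0):-1/..X/O.X/O.., (2,1):-1/..X/O.X/.O., (2,2):+0/..X/O.X/..O*
[..X/O.X/..O] X move#2: (0,0):+0/X.X/O.X/..O*, (0,1):-1/.XX/O.X/..O, (1,1):-1/..X/OXX/..O, (2,0):+0/..X/O.X/X.O, (2,1):-1/..X/O.X/.XO
[X.X/O.X/..O] O move#3: (0,1):+0/XOX/O.X/..O*, (1,1):-1/X.X/OOX/..O, (2,0):-1/X.X/O.X/O.O, (2,1):-1/X.X/O.X/.OO
[XOX/O.X/..O] X move#4: (1,1):+0/XOX/OXX/..O*, (2,0):+0/XOX/O.X/X.O, (2,1):+0/XOX/O.X/.XO
[XOX/OXX/..O] O move#5: (2,0):+0/XOX/OXX/O.O*, (2,1):-1/XOX/OXX/.OO
[XOX/OXX/O.O] X move#6: (2,1):+0/XOX/OXX/OXO*
[XOX/OXX/OXO] end (terminal +0, O#7); searched ..X/O.X/... to 6

value(..X/O.X/..., O) = 0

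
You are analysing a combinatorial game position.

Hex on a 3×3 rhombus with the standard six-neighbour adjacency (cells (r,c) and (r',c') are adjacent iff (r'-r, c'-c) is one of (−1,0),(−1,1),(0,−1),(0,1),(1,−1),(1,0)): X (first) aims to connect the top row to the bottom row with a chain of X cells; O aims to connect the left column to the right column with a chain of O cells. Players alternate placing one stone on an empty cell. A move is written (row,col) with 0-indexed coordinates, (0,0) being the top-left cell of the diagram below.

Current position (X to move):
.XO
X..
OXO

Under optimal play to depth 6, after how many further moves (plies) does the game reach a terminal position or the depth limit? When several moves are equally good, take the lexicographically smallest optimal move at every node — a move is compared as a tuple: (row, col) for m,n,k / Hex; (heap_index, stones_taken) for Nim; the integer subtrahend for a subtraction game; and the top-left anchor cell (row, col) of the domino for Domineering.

PV length from [.XO/X../OXO]: 1 ply

ply 1, X at .XO/X../OXO | (0,0)=-1→XXO/X../OXO; (1,1)=+1→.XO/XX./OXO*; (1,2)=-1→.XO/X.X/OXO
ply 2: .XO/XX./OXO is terminal -1 (O); from .XO/X../OXO depth 6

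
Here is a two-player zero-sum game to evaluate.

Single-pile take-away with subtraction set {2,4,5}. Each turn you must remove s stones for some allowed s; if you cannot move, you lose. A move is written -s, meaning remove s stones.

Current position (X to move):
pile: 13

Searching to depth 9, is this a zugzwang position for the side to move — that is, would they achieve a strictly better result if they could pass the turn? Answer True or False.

ply 1, X at 13 | -2=-1→11; -4=-1→9; -5=+1→8*
ply 2, O at 8 | -2=-1→6*; -4=-1→4; -5=-1→3
ply 3, X at 6 | -2=-1→4; -4=-1→2; -5=+1→1*
ply 4: 1 is terminal -1 (O); from 13 depth 9
suppose X passes — search the same position with O to move:
pass> ply 1, O at 13 | -2=-1→11; -4=-1→9; -5=+1→8*
pass> ply 2, X at 8 | -2=-1→6*; -4=-1→4; -5=-1→3
pass> ply 3, O at 6 | -2=-1→4; -4=-1→2; -5=+1→1*
pass> ply 4: 1 is terminal -1 (X); from 13 depth 9
for X: play +1, pass -1

zugzwang(13, X) = False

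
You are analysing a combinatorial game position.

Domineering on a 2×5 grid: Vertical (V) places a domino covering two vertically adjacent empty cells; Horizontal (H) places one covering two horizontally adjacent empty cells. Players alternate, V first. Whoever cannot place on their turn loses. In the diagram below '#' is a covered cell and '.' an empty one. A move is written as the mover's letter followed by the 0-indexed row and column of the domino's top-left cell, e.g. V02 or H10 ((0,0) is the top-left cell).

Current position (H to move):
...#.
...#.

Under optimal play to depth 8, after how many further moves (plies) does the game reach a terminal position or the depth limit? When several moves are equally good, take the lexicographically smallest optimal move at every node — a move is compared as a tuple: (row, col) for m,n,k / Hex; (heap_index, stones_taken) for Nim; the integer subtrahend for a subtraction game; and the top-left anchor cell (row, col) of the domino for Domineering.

PV length from [...#./...#.]: 4 plies

ply 1, H at ...#./...#. | H00=-1→##.#./...#.*; H01=-1→.###./...#.; H10=-1→...#./##.#.; H11=-1→...#./.###.
ply 2, V at ##.#./...#. | V02=+1→####./..##.*; V04=-1→##.##/...##
ply 3, H at ####./..##. | H10=-1→####./####.*
ply 4, V at ####./####. | V04=+1→#####/#####*
ply 5: #####/##### is terminal -1 (H); from ...#./...#. depth 8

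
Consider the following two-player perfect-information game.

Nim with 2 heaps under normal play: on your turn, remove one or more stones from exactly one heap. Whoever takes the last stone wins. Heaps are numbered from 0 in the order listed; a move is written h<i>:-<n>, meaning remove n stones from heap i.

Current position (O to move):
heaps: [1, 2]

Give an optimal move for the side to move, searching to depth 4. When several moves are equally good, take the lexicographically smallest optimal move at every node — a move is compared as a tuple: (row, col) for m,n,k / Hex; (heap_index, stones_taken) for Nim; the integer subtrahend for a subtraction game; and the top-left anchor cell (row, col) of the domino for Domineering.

O's best at [(1,2)]: h1:-1

p1 O@[(1,2)]: h0:-1[(0,2)]-1 h1:-1[(1,1)]+1* h1:-2[(1,0)]-1
p2 X@[(1,1)]: h0:-1[(0,1)]-1* h1:-1[(1,0)]-1
p3 O@[(0,1)]: h1:-1[(0,0)]+1*
p4 X@[(0,0)] terminal -1; root [(1,2)] d4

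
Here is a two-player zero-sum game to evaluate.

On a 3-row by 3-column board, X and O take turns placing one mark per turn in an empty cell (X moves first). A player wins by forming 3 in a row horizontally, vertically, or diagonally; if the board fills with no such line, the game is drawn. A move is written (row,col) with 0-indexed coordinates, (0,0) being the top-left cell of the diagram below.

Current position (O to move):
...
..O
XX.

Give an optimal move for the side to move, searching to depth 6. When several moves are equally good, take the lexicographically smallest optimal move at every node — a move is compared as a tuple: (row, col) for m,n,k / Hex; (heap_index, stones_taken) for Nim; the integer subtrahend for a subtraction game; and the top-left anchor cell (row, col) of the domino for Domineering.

[.../..O/XX.] O move#1: (0,0):-1/O../..O/XX., (0,1):-1/.O./..O/XX., (0,2):-1/..O/..O/XX., (1,0):-1/.../O.O/XX., (1,1):-1/.../.OO/XX., (2,2):+1/.../..O/XXO*
[.../..O/XXO] X move#2: (0,0):-1/X../..O/XXO*, (0,1):-1/.X./..O/XXO, (0,2):-1/..X/..O/XXO, (1,0):-1/.../X.O/XXO, (1,1):-1/.../.XO/XXO
[X../..O/XXO] O move#3: (0,1):-1/XO./..O/XXO, (0,2):+1/X.O/..O/XXO*, (1,0):+1/X../O.O/XXO, (1,1):-1/X../.OO/XXO
[X.O/..O/XXO] end (terminal -1, X#4); searched .../..O/XX. to 6

O's best at [.../..O/XX.]: (2,2)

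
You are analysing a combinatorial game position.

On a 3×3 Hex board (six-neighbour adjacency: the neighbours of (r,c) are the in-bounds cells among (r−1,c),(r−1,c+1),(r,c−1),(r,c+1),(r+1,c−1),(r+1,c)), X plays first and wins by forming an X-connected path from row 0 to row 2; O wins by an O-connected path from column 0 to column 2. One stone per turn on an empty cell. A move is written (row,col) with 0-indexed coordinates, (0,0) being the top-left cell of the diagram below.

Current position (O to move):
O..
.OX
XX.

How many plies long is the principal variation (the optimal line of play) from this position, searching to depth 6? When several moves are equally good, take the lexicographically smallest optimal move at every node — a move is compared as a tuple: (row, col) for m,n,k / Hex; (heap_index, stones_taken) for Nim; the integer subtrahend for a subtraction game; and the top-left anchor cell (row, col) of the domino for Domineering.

p1 O@[O../.OX/XX.]: (0,1)[OO./.OX/XX.]-1 (0,2)[O.O/.OX/XX.]+1* (1,0)[O../OOX/XX.]-1 (2,2)[O../.OX/XXO]-1
p2 X@[O.O/.OX/XX.]: (0,1)[OXO/.OX/XX.]-1* (1,0)[O.O/XOX/XX.]-1 (2,2)[O.O/.OX/XXX]-1
p3 O@[OXO/.OX/XX.]: (1,0)[OXO/OOX/XX.]+1* (2,2)[OXO/.OX/XXO]-1
p4 X@[OXO/OOX/XX.] terminal -1; root [O../.OX/XX.] d6

PV length from [O../.OX/XX.]: 3 plies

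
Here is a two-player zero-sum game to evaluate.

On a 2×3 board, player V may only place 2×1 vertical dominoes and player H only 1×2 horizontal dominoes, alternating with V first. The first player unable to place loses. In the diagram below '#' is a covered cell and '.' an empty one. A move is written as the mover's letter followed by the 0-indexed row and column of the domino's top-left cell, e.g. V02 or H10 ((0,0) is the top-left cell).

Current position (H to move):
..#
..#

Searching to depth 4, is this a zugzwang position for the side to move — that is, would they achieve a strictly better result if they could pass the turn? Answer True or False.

zugzwang(..#/..#, H) = False

[..#/..#] H move#1: H00:+1/###/..#*, H10:+1/..#/###
[###/..#] end (terminal -1, V#2); searched ..#/..# to 4
if H skipped the turn, V would face:
~ [..#/..#] V move#1: V00:+1/#.#/#.#*, V01:+1/.##/.##
~ [#.#/#.#] end (terminal -1, H#2); searched ..#/..# to 4
compare (H): move=+1 vs pass=-1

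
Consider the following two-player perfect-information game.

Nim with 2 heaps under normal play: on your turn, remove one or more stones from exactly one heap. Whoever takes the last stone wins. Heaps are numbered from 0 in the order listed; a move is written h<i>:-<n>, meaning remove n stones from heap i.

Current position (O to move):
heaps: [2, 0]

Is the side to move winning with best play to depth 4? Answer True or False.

O winning at [(2,0)]: True

p1 O@[(2,0)]: h0:-1[(1,0)]-1 h0:-2[(0,0)]+1*
p2 X@[(0,0)] terminal -1; root [(2,0)] d4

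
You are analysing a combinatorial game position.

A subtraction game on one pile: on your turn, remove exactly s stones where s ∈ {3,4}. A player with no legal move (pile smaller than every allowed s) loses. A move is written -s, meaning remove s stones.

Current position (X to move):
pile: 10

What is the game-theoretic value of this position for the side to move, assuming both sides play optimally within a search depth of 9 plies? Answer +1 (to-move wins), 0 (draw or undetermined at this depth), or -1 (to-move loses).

value(10, X) = +1

p1 X@[10]: -3[7]+1* -4[6]-1
p2 O@[7]: -3[4]-1* -4[3]-1
p3 X@[4]: -3[1]+1* -4[0]+1
p4 O@[1] terminal -1; root [10] d9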